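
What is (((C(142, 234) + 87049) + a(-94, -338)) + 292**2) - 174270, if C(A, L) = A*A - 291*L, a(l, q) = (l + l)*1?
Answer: -50075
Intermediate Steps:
a(l, q) = 2*l (a(l, q) = (2*l)*1 = 2*l)
C(A, L) = A**2 - 291*L
(((C(142, 234) + 87049) + a(-94, -338)) + 292**2) - 174270 = ((((142**2 - 291*234) + 87049) + 2*(-94)) + 292**2) - 174270 = ((((20164 - 68094) + 87049) - 188) + 85264) - 174270 = (((-47930 + 87049) - 188) + 85264) - 174270 = ((39119 - 188) + 85264) - 174270 = (38931 + 85264) - 174270 = 124195 - 174270 = -50075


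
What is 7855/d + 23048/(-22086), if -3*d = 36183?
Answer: -225733729/133189623 ≈ -1.6948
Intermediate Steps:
d = -12061 (d = -⅓*36183 = -12061)
7855/d + 23048/(-22086) = 7855/(-12061) + 23048/(-22086) = 7855*(-1/12061) + 23048*(-1/22086) = -7855/12061 - 11524/11043 = -225733729/133189623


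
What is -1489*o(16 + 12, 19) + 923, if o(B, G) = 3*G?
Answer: -83950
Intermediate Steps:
-1489*o(16 + 12, 19) + 923 = -4467*19 + 923 = -1489*57 + 923 = -84873 + 923 = -83950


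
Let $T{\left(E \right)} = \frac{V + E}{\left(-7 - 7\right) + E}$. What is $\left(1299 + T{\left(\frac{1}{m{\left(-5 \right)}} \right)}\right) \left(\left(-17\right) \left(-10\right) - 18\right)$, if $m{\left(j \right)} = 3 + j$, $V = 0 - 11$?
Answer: $\frac{5729488}{29} \approx 1.9757 \cdot 10^{5}$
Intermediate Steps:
$V = -11$ ($V = 0 - 11 = -11$)
$T{\left(E \right)} = \frac{-11 + E}{-14 + E}$ ($T{\left(E \right)} = \frac{-11 + E}{\left(-7 - 7\right) + E} = \frac{-11 + E}{-14 + E}$)
$\left(1299 + T{\left(\frac{1}{m{\left(-5 \right)}} \right)}\right) \left(\left(-17\right) \left(-10\right) - 18\right) = \left(1299 + \frac{-11 + \frac{1}{3 - 5}}{-14 + \frac{1}{3 - 5}}\right) \left(\left(-17\right) \left(-10\right) - 18\right) = \left(1299 + \frac{-11 + \frac{1}{-2}}{-14 + \frac{1}{-2}}\right) \left(170 - 18\right) = \left(1299 + \frac{-11 - \frac{1}{2}}{-14 - \frac{1}{2}}\right) 152 = \left(1299 + \frac{1}{- \frac{29}{2}} \left(- \frac{23}{2}\right)\right) 152 = \left(1299 - - \frac{23}{29}\right) 152 = \left(1299 + \frac{23}{29}\right) 152 = \frac{37694}{29} \cdot 152 = \frac{5729488}{29}$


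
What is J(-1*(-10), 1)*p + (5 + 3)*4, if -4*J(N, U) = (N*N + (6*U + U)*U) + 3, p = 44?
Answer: -1178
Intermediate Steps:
J(N, U) = -¾ - 7*U²/4 - N²/4 (J(N, U) = -((N*N + (6*U + U)*U) + 3)/4 = -((N² + (7*U)*U) + 3)/4 = -((N² + 7*U²) + 3)/4 = -(3 + N² + 7*U²)/4 = -¾ - 7*U²/4 - N²/4)
J(-1*(-10), 1)*p + (5 + 3)*4 = (-¾ - 7/4*1² - (-1*(-10))²/4)*44 + (5 + 3)*4 = (-¾ - 7/4*1 - ¼*10²)*44 + 8*4 = (-¾ - 7/4 - ¼*100)*44 + 32 = (-¾ - 7/4 - 25)*44 + 32 = -55/2*44 + 32 = -1210 + 32 = -1178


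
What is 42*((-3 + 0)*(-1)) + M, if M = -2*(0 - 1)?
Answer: 128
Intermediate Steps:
M = 2 (M = -2*(-1) = 2)
42*((-3 + 0)*(-1)) + M = 42*((-3 + 0)*(-1)) + 2 = 42*(-3*(-1)) + 2 = 42*3 + 2 = 126 + 2 = 128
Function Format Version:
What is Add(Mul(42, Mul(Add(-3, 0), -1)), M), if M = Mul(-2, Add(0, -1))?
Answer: 128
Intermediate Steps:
M = 2 (M = Mul(-2, -1) = 2)
Add(Mul(42, Mul(Add(-3, 0), -1)), M) = Add(Mul(42, Mul(Add(-3, 0), -1)), 2) = Add(Mul(42, Mul(-3, -1)), 2) = Add(Mul(42, 3), 2) = Add(126, 2) = 128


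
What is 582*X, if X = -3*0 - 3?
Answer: -1746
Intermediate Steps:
X = -3 (X = 0 - 3 = -3)
582*X = 582*(-3) = -1746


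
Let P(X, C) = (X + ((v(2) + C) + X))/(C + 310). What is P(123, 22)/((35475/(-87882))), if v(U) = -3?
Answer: -776291/392590 ≈ -1.9774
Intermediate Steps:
P(X, C) = (-3 + C + 2*X)/(310 + C) (P(X, C) = (X + ((-3 + C) + X))/(C + 310) = (X + (-3 + C + X))/(310 + C) = (-3 + C + 2*X)/(310 + C))
P(123, 22)/((35475/(-87882))) = ((-3 + 22 + 2*123)/(310 + 22))/((35475/(-87882))) = ((-3 + 22 + 246)/332)/((35475*(-1/87882))) = ((1/332)*265)/(-11825/29294) = (265/332)*(-29294/11825) = -776291/392590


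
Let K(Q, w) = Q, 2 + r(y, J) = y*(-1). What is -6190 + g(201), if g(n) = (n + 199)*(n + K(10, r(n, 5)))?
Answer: 78210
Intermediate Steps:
r(y, J) = -2 - y (r(y, J) = -2 + y*(-1) = -2 - y)
g(n) = (10 + n)*(199 + n) (g(n) = (n + 199)*(n + 10) = (199 + n)*(10 + n) = (10 + n)*(199 + n))
-6190 + g(201) = -6190 + (1990 + 201² + 209*201) = -6190 + (1990 + 40401 + 42009) = -6190 + 84400 = 78210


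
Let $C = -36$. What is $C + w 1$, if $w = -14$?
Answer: $-50$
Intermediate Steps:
$C + w 1 = -36 - 14 = -50$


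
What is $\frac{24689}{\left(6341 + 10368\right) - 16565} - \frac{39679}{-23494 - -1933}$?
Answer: $\frac{179344435}{1034928} \approx 173.29$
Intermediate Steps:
$\frac{24689}{\left(6341 + 10368\right) - 16565} - \frac{39679}{-23494 - -1933} = \frac{24689}{16709 - 16565} - \frac{39679}{-23494 + 1933} = \frac{24689}{144} - \frac{39679}{-21561} = 24689 \cdot \frac{1}{144} - - \frac{39679}{21561} = \frac{24689}{144} + \frac{39679}{21561} = \frac{179344435}{1034928}$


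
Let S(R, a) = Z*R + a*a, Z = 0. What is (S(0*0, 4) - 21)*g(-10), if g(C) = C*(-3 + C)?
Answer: -650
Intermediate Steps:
S(R, a) = a² (S(R, a) = 0*R + a*a = 0 + a² = a²)
(S(0*0, 4) - 21)*g(-10) = (4² - 21)*(-10*(-3 - 10)) = (16 - 21)*(-10*(-13)) = -5*130 = -650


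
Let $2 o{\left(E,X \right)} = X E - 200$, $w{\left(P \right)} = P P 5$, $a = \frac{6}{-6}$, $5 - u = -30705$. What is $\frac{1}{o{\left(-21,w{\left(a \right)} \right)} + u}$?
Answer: $\frac{2}{61115} \approx 3.2725 \cdot 10^{-5}$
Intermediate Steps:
$u = 30710$ ($u = 5 - -30705 = 5 + 30705 = 30710$)
$a = -1$ ($a = 6 \left(- \frac{1}{6}\right) = -1$)
$w{\left(P \right)} = 5 P^{2}$ ($w{\left(P \right)} = P^{2} \cdot 5 = 5 P^{2}$)
$o{\left(E,X \right)} = -100 + \frac{E X}{2}$ ($o{\left(E,X \right)} = \frac{X E - 200}{2} = \frac{E X - 200}{2} = \frac{-200 + E X}{2} = -100 + \frac{E X}{2}$)
$\frac{1}{o{\left(-21,w{\left(a \right)} \right)} + u} = \frac{1}{\left(-100 + \frac{1}{2} \left(-21\right) 5 \left(-1\right)^{2}\right) + 30710} = \frac{1}{\left(-100 + \frac{1}{2} \left(-21\right) 5 \cdot 1\right) + 30710} = \frac{1}{\left(-100 + \frac{1}{2} \left(-21\right) 5\right) + 30710} = \frac{1}{\left(-100 - \frac{105}{2}\right) + 30710} = \frac{1}{- \frac{305}{2} + 30710} = \frac{1}{\frac{61115}{2}} = \frac{2}{61115}$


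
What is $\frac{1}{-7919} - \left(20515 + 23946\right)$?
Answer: $- \frac{352086660}{7919} \approx -44461.0$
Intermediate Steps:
$\frac{1}{-7919} - \left(20515 + 23946\right) = - \frac{1}{7919} - 44461 = - \frac{352086660}{7919}$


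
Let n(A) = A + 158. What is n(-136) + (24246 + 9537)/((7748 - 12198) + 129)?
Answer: 61279/4321 ≈ 14.182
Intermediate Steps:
n(A) = 158 + A
n(-136) + (24246 + 9537)/((7748 - 12198) + 129) = (158 - 136) + (24246 + 9537)/((7748 - 12198) + 129) = 22 + 33783/(-4450 + 129) = 22 + 33783/(-4321) = 22 + 33783*(-1/4321) = 22 - 33783/4321 = 61279/4321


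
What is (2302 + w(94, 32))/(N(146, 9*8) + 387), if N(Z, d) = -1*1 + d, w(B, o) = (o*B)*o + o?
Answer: 49295/229 ≈ 215.26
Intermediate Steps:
w(B, o) = o + B*o² (w(B, o) = (B*o)*o + o = B*o² + o = o + B*o²)
N(Z, d) = -1 + d
(2302 + w(94, 32))/(N(146, 9*8) + 387) = (2302 + 32*(1 + 94*32))/((-1 + 9*8) + 387) = (2302 + 32*(1 + 3008))/((-1 + 72) + 387) = (2302 + 32*3009)/(71 + 387) = (2302 + 96288)/458 = 98590*(1/458) = 49295/229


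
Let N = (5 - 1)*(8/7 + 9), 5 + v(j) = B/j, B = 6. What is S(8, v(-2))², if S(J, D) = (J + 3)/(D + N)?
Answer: 5929/51984 ≈ 0.11405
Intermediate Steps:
v(j) = -5 + 6/j
N = 284/7 (N = 4*(8*(⅐) + 9) = 4*(8/7 + 9) = 4*(71/7) = 284/7 ≈ 40.571)
S(J, D) = (3 + J)/(284/7 + D) (S(J, D) = (J + 3)/(D + 284/7) = (3 + J)/(284/7 + D))
S(8, v(-2))² = (7*(3 + 8)/(284 + 7*(-5 + 6/(-2))))² = (7*11/(284 + 7*(-5 + 6*(-½))))² = (7*11/(284 + 7*(-5 - 3)))² = (7*11/(284 + 7*(-8)))² = (7*11/(284 - 56))² = (7*11/228)² = (7*(1/228)*11)² = (77/228)² = 5929/51984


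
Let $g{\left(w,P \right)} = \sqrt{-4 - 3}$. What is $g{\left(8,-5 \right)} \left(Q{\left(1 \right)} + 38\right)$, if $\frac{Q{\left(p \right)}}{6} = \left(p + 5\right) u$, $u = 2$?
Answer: $110 i \sqrt{7} \approx 291.03 i$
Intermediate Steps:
$Q{\left(p \right)} = 60 + 12 p$ ($Q{\left(p \right)} = 6 \left(p + 5\right) 2 = 6 \left(5 + p\right) 2 = 6 \left(10 + 2 p\right) = 60 + 12 p$)
$g{\left(w,P \right)} = i \sqrt{7}$ ($g{\left(w,P \right)} = \sqrt{-7} = i \sqrt{7}$)
$g{\left(8,-5 \right)} \left(Q{\left(1 \right)} + 38\right) = i \sqrt{7} \left(\left(60 + 12 \cdot 1\right) + 38\right) = i \sqrt{7} \left(\left(60 + 12\right) + 38\right) = i \sqrt{7} \left(72 + 38\right) = i \sqrt{7} \cdot 110 = 110 i \sqrt{7}$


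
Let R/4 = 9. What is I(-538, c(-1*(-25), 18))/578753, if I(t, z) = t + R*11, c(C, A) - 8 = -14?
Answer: -142/578753 ≈ -0.00024536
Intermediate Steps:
R = 36 (R = 4*9 = 36)
c(C, A) = -6 (c(C, A) = 8 - 14 = -6)
I(t, z) = 396 + t (I(t, z) = t + 36*11 = t + 396 = 396 + t)
I(-538, c(-1*(-25), 18))/578753 = (396 - 538)/578753 = -142*1/578753 = -142/578753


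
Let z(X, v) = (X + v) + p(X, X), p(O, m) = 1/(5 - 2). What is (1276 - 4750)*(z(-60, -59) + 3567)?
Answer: -11979510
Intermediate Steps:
p(O, m) = ⅓ (p(O, m) = 1/3 = ⅓)
z(X, v) = ⅓ + X + v (z(X, v) = (X + v) + ⅓ = ⅓ + X + v)
(1276 - 4750)*(z(-60, -59) + 3567) = (1276 - 4750)*((⅓ - 60 - 59) + 3567) = -3474*(-356/3 + 3567) = -3474*10345/3 = -11979510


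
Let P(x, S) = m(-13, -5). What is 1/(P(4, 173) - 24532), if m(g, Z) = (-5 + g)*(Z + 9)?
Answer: -1/24604 ≈ -4.0644e-5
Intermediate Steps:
m(g, Z) = (-5 + g)*(9 + Z)
P(x, S) = -72 (P(x, S) = -45 - 5*(-5) + 9*(-13) - 5*(-13) = -45 + 25 - 117 + 65 = -72)
1/(P(4, 173) - 24532) = 1/(-72 - 24532) = 1/(-24604) = -1/24604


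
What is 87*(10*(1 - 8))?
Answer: -6090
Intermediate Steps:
87*(10*(1 - 8)) = 87*(10*(-7)) = 87*(-70) = -6090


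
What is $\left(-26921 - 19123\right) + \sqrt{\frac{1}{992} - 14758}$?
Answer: $-46044 + \frac{i \sqrt{907675970}}{248} \approx -46044.0 + 121.48 i$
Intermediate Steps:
$\left(-26921 - 19123\right) + \sqrt{\frac{1}{992} - 14758} = -46044 + \sqrt{\frac{1}{992} - 14758} = -46044 + \sqrt{- \frac{14639935}{992}} = -46044 + \frac{i \sqrt{907675970}}{248}$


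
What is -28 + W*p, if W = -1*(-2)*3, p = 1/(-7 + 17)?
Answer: -137/5 ≈ -27.400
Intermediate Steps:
p = 1/10 ≈ 0.10000
W = 6 (W = 2*3 = 6)
-28 + W*p = -28 + 6*(1/10) = -28 + 3/5 = -137/5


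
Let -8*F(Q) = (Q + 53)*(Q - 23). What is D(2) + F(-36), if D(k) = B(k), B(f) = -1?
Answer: 995/8 ≈ 124.38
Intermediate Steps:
D(k) = -1
F(Q) = -(-23 + Q)*(53 + Q)/8 (F(Q) = -(Q + 53)*(Q - 23)/8 = -(53 + Q)*(-23 + Q)/8 = -(-23 + Q)*(53 + Q)/8)
D(2) + F(-36) = -1 + (1219/8 - 15/4*(-36) - ⅛*(-36)²) = -1 + (1219/8 + 135 - ⅛*1296) = -1 + (1219/8 + 135 - 162) = -1 + 1003/8 = 995/8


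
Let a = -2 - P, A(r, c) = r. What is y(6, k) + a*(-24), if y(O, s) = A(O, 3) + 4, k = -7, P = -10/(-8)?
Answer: 88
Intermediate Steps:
P = 5/4 (P = -10*(-⅛) = 5/4 ≈ 1.2500)
a = -13/4 (a = -2 - 1*5/4 = -2 - 5/4 = -13/4 ≈ -3.2500)
y(O, s) = 4 + O (y(O, s) = O + 4 = 4 + O)
y(6, k) + a*(-24) = (4 + 6) - 13/4*(-24) = 10 + 78 = 88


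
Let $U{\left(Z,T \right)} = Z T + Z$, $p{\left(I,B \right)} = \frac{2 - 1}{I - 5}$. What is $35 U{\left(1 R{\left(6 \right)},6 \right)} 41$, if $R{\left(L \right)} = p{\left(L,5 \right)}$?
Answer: $10045$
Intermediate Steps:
$p{\left(I,B \right)} = \frac{1}{-5 + I}$ ($p{\left(I,B \right)} = 1 \frac{1}{-5 + I} = \frac{1}{-5 + I}$)
$R{\left(L \right)} = \frac{1}{-5 + L}$
$U{\left(Z,T \right)} = Z + T Z$ ($U{\left(Z,T \right)} = T Z + Z = Z + T Z$)
$35 U{\left(1 R{\left(6 \right)},6 \right)} 41 = 35 \cdot 1 \frac{1}{-5 + 6} \left(1 + 6\right) 41 = 35 \cdot 1 \cdot 1^{-1} \cdot 7 \cdot 41 = 35 \cdot 1 \cdot 1 \cdot 7 \cdot 41 = 35 \cdot 1 \cdot 7 \cdot 41 = 35 \cdot 7 \cdot 41 = 245 \cdot 41 = 10045$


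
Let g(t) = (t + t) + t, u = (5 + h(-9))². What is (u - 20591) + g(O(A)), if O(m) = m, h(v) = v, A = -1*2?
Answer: -20581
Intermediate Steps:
A = -2
u = 16 (u = (5 - 9)² = (-4)² = 16)
g(t) = 3*t (g(t) = 2*t + t = 3*t)
(u - 20591) + g(O(A)) = (16 - 20591) + 3*(-2) = -20575 - 6 = -20581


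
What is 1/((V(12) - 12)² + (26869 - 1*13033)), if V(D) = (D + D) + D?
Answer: 1/14412 ≈ 6.9387e-5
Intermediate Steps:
V(D) = 3*D (V(D) = 2*D + D = 3*D)
1/((V(12) - 12)² + (26869 - 1*13033)) = 1/((3*12 - 12)² + (26869 - 1*13033)) = 1/((36 - 12)² + (26869 - 13033)) = 1/(24² + 13836) = 1/(576 + 13836) = 1/14412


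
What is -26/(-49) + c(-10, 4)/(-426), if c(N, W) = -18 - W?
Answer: 6077/10437 ≈ 0.58226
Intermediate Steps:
-26/(-49) + c(-10, 4)/(-426) = -26/(-49) + (-18 - 1*4)/(-426) = -26*(-1/49) + (-18 - 4)*(-1/426) = 26/49 - 22*(-1/426) = 26/49 + 11/213 = 6077/10437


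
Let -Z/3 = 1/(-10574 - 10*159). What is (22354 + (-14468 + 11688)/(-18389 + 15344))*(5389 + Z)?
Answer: 446215749970729/3703938 ≈ 1.2047e+8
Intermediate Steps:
Z = 3/12164 (Z = -3/(-10574 - 10*159) = -3/(-10574 - 1590) = -3/(-12164) = -3*(-1/12164) = 3/12164 ≈ 0.00024663)
(22354 + (-14468 + 11688)/(-18389 + 15344))*(5389 + Z) = (22354 + (-14468 + 11688)/(-18389 + 15344))*(5389 + 3/12164) = (22354 - 2780/(-3045))*(65551799/12164) = (22354 - 2780*(-1/3045))*(65551799/12164) = (22354 + 556/609)*(65551799/12164) = (13614142/609)*(65551799/12164) = 446215749970729/3703938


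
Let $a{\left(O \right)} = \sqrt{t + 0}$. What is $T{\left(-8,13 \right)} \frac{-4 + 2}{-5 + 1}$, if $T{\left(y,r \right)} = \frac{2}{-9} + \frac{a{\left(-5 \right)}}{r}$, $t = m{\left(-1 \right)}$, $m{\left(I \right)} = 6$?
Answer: $- \frac{1}{9} + \frac{\sqrt{6}}{26} \approx -0.0169$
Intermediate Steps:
$t = 6$
$a{\left(O \right)} = \sqrt{6}$ ($a{\left(O \right)} = \sqrt{6 + 0} = \sqrt{6}$)
$T{\left(y,r \right)} = - \frac{2}{9} + \frac{\sqrt{6}}{r}$ ($T{\left(y,r \right)} = \frac{2}{-9} + \frac{\sqrt{6}}{r} = 2 \left(- \frac{1}{9}\right) + \frac{\sqrt{6}}{r} = - \frac{2}{9} + \frac{\sqrt{6}}{r}$)
$T{\left(-8,13 \right)} \frac{-4 + 2}{-5 + 1} = \left(- \frac{2}{9} + \frac{\sqrt{6}}{13}\right) \frac{-4 + 2}{-5 + 1} = \left(- \frac{2}{9} + \sqrt{6} \cdot \frac{1}{13}\right) \left(- \frac{2}{-4}\right) = \left(- \frac{2}{9} + \frac{\sqrt{6}}{13}\right) \left(\left(-2\right) \left(- \frac{1}{4}\right)\right) = \left(- \frac{2}{9} + \frac{\sqrt{6}}{13}\right) \frac{1}{2} = - \frac{1}{9} + \frac{\sqrt{6}}{26}$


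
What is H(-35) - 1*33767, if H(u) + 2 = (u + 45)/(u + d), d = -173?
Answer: -3511981/104 ≈ -33769.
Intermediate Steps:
H(u) = -2 + (45 + u)/(-173 + u) (H(u) = -2 + (u + 45)/(u - 173) = -2 + (45 + u)/(-173 + u))
H(-35) - 1*33767 = (391 - 1*(-35))/(-173 - 35) - 1*33767 = (391 + 35)/(-208) - 33767 = -1/208*426 - 33767 = -213/104 - 33767 = -3511981/104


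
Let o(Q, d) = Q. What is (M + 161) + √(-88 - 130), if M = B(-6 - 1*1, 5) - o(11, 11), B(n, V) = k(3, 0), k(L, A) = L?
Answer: 153 + I*√218 ≈ 153.0 + 14.765*I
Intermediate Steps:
B(n, V) = 3
M = -8 (M = 3 - 1*11 = 3 - 11 = -8)
(M + 161) + √(-88 - 130) = (-8 + 161) + √(-88 - 130) = 153 + √(-218) = 153 + I*√218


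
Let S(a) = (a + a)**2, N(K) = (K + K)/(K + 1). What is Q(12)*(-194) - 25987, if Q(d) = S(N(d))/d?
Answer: -4429051/169 ≈ -26207.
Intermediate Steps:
N(K) = 2*K/(1 + K) (N(K) = (2*K)/(1 + K) = 2*K/(1 + K))
S(a) = 4*a**2 (S(a) = (2*a)**2 = 4*a**2)
Q(d) = 16*d/(1 + d)**2 (Q(d) = (4*(2*d/(1 + d))**2)/d = (4*(4*d**2/(1 + d)**2))/d = (16*d**2/(1 + d)**2)/d = 16*d/(1 + d)**2)
Q(12)*(-194) - 25987 = (16*12/(1 + 12)**2)*(-194) - 25987 = (16*12/13**2)*(-194) - 25987 = (16*12*(1/169))*(-194) - 25987 = (192/169)*(-194) - 25987 = -37248/169 - 25987 = -4429051/169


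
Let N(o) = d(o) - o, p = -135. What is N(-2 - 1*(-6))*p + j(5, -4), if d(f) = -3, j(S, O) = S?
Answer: 950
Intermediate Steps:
N(o) = -3 - o
N(-2 - 1*(-6))*p + j(5, -4) = (-3 - (-2 - 1*(-6)))*(-135) + 5 = (-3 - (-2 + 6))*(-135) + 5 = (-3 - 1*4)*(-135) + 5 = (-3 - 4)*(-135) + 5 = -7*(-135) + 5 = 945 + 5 = 950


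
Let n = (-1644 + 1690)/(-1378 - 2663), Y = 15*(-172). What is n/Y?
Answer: 23/5212890 ≈ 4.4121e-6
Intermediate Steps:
Y = -2580
n = -46/4041 (n = 46/(-4041) = 46*(-1/4041) = -46/4041 ≈ -0.011383)
n/Y = -46/4041/(-2580) = -46/4041*(-1/2580) = 23/5212890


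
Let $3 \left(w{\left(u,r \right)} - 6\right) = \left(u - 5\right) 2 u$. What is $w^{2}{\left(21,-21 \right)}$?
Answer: $52900$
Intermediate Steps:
$w{\left(u,r \right)} = 6 + \frac{u \left(-10 + 2 u\right)}{3}$ ($w{\left(u,r \right)} = 6 + \frac{\left(u - 5\right) 2 u}{3} = 6 + \frac{\left(-5 + u\right) 2 u}{3} = 6 + \frac{\left(-10 + 2 u\right) u}{3} = 6 + \frac{u \left(-10 + 2 u\right)}{3}$)
$w^{2}{\left(21,-21 \right)} = \left(6 - 70 + \frac{2 \cdot 21^{2}}{3}\right)^{2} = \left(6 - 70 + \frac{2}{3} \cdot 441\right)^{2} = \left(6 - 70 + 294\right)^{2} = 230^{2} = 52900$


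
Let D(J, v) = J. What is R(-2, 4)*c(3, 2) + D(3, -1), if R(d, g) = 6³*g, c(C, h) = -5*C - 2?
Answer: -14685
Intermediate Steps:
c(C, h) = -2 - 5*C
R(d, g) = 216*g
R(-2, 4)*c(3, 2) + D(3, -1) = (216*4)*(-2 - 5*3) + 3 = 864*(-2 - 15) + 3 = 864*(-17) + 3 = -14688 + 3 = -14685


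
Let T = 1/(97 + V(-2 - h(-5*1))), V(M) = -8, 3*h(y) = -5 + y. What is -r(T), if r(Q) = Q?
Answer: -1/89 ≈ -0.011236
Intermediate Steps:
h(y) = -5/3 + y/3 (h(y) = (-5 + y)/3 = -5/3 + y/3)
T = 1/89 (T = 1/(97 - 8) = 1/89 ≈ 0.011236)
-r(T) = -1*1/89 = -1/89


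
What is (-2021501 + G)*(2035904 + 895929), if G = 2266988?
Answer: 719726887671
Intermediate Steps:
(-2021501 + G)*(2035904 + 895929) = (-2021501 + 2266988)*(2035904 + 895929) = 245487*2931833 = 719726887671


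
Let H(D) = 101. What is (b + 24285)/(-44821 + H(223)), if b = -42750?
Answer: 3693/8944 ≈ 0.41290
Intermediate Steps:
(b + 24285)/(-44821 + H(223)) = (-42750 + 24285)/(-44821 + 101) = -18465/(-44720) = -18465*(-1/44720) = 3693/8944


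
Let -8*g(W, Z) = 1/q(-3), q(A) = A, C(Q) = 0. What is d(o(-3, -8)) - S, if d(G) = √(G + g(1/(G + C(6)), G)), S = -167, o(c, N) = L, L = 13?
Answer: 167 + √1878/12 ≈ 170.61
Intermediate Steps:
o(c, N) = 13
g(W, Z) = 1/24 (g(W, Z) = -⅛/(-3) = -⅛*(-⅓) = 1/24)
d(G) = √(1/24 + G) (d(G) = √(G + 1/24) = √(1/24 + G))
d(o(-3, -8)) - S = √(6 + 144*13)/12 - 1*(-167) = √(6 + 1872)/12 + 167 = √1878/12 + 167 = 167 + √1878/12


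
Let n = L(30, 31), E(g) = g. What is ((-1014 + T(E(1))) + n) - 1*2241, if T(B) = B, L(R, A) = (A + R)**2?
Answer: 467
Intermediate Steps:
n = 3721 (n = (31 + 30)**2 = 61**2 = 3721)
((-1014 + T(E(1))) + n) - 1*2241 = ((-1014 + 1) + 3721) - 1*2241 = (-1013 + 3721) - 2241 = 2708 - 2241 = 467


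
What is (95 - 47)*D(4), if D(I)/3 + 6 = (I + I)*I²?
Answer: 17568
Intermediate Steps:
D(I) = -18 + 6*I³ (D(I) = -18 + 3*((I + I)*I²) = -18 + 3*((2*I)*I²) = -18 + 3*(2*I³) = -18 + 6*I³)
(95 - 47)*D(4) = (95 - 47)*(-18 + 6*4³) = 48*(-18 + 6*64) = 48*(-18 + 384) = 48*366 = 17568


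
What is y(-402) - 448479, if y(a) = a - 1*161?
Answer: -449042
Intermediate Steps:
y(a) = -161 + a (y(a) = a - 161 = -161 + a)
y(-402) - 448479 = (-161 - 402) - 448479 = -563 - 448479 = -449042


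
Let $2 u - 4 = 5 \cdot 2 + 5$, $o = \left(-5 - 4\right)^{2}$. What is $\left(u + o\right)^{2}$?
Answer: $\frac{32761}{4} \approx 8190.3$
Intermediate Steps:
$o = 81$ ($o = \left(-9\right)^{2} = 81$)
$u = \frac{19}{2}$ ($u = 2 + \frac{5 \cdot 2 + 5}{2} = 2 + \frac{10 + 5}{2} = 2 + \frac{1}{2} \cdot 15 = 2 + \frac{15}{2} = \frac{19}{2} \approx 9.5$)
$\left(u + o\right)^{2} = \left(\frac{19}{2} + 81\right)^{2} = \left(\frac{181}{2}\right)^{2} = \frac{32761}{4}$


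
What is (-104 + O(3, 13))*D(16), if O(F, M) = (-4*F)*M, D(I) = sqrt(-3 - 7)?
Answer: -260*I*sqrt(10) ≈ -822.19*I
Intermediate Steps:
D(I) = I*sqrt(10) (D(I) = sqrt(-10) = I*sqrt(10))
O(F, M) = -4*F*M
(-104 + O(3, 13))*D(16) = (-104 - 4*3*13)*(I*sqrt(10)) = (-104 - 156)*(I*sqrt(10)) = -260*I*sqrt(10)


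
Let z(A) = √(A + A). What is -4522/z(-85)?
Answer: 133*I*√170/5 ≈ 346.82*I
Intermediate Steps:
z(A) = √2*√A (z(A) = √(2*A) = √2*√A)
-4522/z(-85) = -4522*(-I*√170/170) = -(-133)*I*√170/5 = 133*I*√170/5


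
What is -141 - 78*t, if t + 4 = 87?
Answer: -6615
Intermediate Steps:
t = 83 (t = -4 + 87 = 83)
-141 - 78*t = -141 - 78*83 = -141 - 6474 = -6615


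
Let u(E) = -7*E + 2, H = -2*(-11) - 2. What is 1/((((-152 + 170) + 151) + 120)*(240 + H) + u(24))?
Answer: 1/74974 ≈ 1.3338e-5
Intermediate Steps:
H = 20 (H = 22 - 2 = 20)
u(E) = 2 - 7*E
1/((((-152 + 170) + 151) + 120)*(240 + H) + u(24)) = 1/((((-152 + 170) + 151) + 120)*(240 + 20) + (2 - 7*24)) = 1/(((18 + 151) + 120)*260 + (2 - 168)) = 1/((169 + 120)*260 - 166) = 1/(289*260 - 166) = 1/(75140 - 166) = 1/74974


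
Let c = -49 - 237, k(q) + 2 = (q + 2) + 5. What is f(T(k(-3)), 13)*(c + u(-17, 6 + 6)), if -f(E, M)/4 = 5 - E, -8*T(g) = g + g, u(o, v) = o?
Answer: 6666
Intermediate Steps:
k(q) = 5 + q (k(q) = -2 + ((q + 2) + 5) = -2 + ((2 + q) + 5) = -2 + (7 + q) = 5 + q)
T(g) = -g/4 (T(g) = -(g + g)/8 = -g/4)
f(E, M) = -20 + 4*E (f(E, M) = -4*(5 - E) = -20 + 4*E)
c = -286
f(T(k(-3)), 13)*(c + u(-17, 6 + 6)) = (-20 + 4*(-(5 - 3)/4))*(-286 - 17) = (-20 + 4*(-1/4*2))*(-303) = (-20 + 4*(-1/2))*(-303) = (-20 - 2)*(-303) = -22*(-303) = 6666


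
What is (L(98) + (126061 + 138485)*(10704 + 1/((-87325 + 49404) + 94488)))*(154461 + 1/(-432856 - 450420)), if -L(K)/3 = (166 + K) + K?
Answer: 5463432246358927675034580/12491068373 ≈ 4.3739e+14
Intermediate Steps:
L(K) = -498 - 6*K (L(K) = -3*((166 + K) + K) = -3*(166 + 2*K) = -498 - 6*K)
(L(98) + (126061 + 138485)*(10704 + 1/((-87325 + 49404) + 94488)))*(154461 + 1/(-432856 - 450420)) = ((-498 - 6*98) + (126061 + 138485)*(10704 + 1/((-87325 + 49404) + 94488)))*(154461 + 1/(-432856 - 450420)) = ((-498 - 588) + 264546*(10704 + 1/(-37921 + 94488)))*(154461 + 1/(-883276)) = (-1086 + 264546*(10704 + 1/56567))*(154461 - 1/883276) = (-1086 + 264546*(10704 + 1/56567))*(136431694235/883276) = (-1086 + 264546*(605493169/56567))*(136431694235/883276) = (-1086 + 160180795886274/56567)*(136431694235/883276) = (160180734454512/56567)*(136431694235/883276) = 5463432246358927675034580/12491068373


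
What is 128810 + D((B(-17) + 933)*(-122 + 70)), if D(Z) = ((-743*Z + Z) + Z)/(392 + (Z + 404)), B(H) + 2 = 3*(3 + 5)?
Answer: 521447815/4072 ≈ 1.2806e+5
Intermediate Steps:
B(H) = 22 (B(H) = -2 + 3*(3 + 5) = -2 + 3*8 = -2 + 24 = 22)
D(Z) = -741*Z/(796 + Z) (D(Z) = (-742*Z + Z)/(392 + (404 + Z)) = (-741*Z)/(796 + Z) = -741*Z/(796 + Z))
128810 + D((B(-17) + 933)*(-122 + 70)) = 128810 - 741*(22 + 933)*(-122 + 70)/(796 + (22 + 933)*(-122 + 70)) = 128810 - 741*955*(-52)/(796 + 955*(-52)) = 128810 - 741*(-49660)/(796 - 49660) = 128810 - 741*(-49660)/(-48864) = 128810 - 741*(-49660)*(-1/48864) = 128810 - 3066505/4072 = 521447815/4072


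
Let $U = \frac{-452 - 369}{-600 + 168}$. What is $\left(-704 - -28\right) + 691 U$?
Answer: $\frac{275279}{432} \approx 637.22$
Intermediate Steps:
$U = \frac{821}{432}$ ($U = - \frac{821}{-432} = \left(-821\right) \left(- \frac{1}{432}\right) = \frac{821}{432} \approx 1.9005$)
$\left(-704 - -28\right) + 691 U = \left(-704 - -28\right) + 691 \cdot \frac{821}{432} = \left(-704 + 28\right) + \frac{567311}{432} = -676 + \frac{567311}{432} = \frac{275279}{432}$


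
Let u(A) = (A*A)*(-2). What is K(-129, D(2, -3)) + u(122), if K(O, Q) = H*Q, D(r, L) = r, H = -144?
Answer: -30056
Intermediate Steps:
u(A) = -2*A**2 (u(A) = A**2*(-2) = -2*A**2)
K(O, Q) = -144*Q
K(-129, D(2, -3)) + u(122) = -144*2 - 2*122**2 = -288 - 2*14884 = -288 - 29768 = -30056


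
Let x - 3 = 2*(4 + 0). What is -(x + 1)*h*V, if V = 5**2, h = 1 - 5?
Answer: 1200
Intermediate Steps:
h = -4
V = 25
x = 11 (x = 3 + 2*(4 + 0) = 3 + 2*4 = 3 + 8 = 11)
-(x + 1)*h*V = -(11 + 1)*(-4)*25 = -12*(-4)*25 = -(-48)*25 = -1*(-1200) = 1200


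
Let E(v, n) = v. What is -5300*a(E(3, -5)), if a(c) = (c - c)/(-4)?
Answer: 0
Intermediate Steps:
a(c) = 0 (a(c) = 0*(-1/4) = 0)
-5300*a(E(3, -5)) = -5300*0 = 0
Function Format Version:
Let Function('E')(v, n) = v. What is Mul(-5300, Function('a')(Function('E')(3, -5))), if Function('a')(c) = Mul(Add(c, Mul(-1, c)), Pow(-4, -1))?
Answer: 0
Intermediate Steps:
Function('a')(c) = 0 (Function('a')(c) = Mul(0, Rational(-1, 4)) = 0)
Mul(-5300, Function('a')(Function('E')(3, -5))) = Mul(-5300, 0) = 0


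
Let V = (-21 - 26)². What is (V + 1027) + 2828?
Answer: 6064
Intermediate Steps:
V = 2209 (V = (-47)² = 2209)
(V + 1027) + 2828 = (2209 + 1027) + 2828 = 3236 + 2828 = 6064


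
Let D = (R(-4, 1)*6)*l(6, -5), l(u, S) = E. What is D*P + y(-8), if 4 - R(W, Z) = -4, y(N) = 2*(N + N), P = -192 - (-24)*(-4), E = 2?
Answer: -27680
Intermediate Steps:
P = -288 (P = -192 - 1*96 = -192 - 96 = -288)
y(N) = 4*N (y(N) = 2*(2*N) = 4*N)
l(u, S) = 2
R(W, Z) = 8 (R(W, Z) = 4 - 1*(-4) = 4 + 4 = 8)
D = 96 (D = (8*6)*2 = 48*2 = 96)
D*P + y(-8) = 96*(-288) + 4*(-8) = -27648 - 32 = -27680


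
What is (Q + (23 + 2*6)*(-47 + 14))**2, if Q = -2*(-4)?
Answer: 1315609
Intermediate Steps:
Q = 8
(Q + (23 + 2*6)*(-47 + 14))**2 = (8 + (23 + 2*6)*(-47 + 14))**2 = (8 + (23 + 12)*(-33))**2 = (8 + 35*(-33))**2 = (8 - 1155)**2 = (-1147)**2 = 1315609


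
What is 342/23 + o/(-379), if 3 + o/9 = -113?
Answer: 153630/8717 ≈ 17.624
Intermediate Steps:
o = -1044 (o = -27 + 9*(-113) = -27 - 1017 = -1044)
342/23 + o/(-379) = 342/23 - 1044/(-379) = 342*(1/23) - 1044*(-1/379) = 342/23 + 1044/379 = 153630/8717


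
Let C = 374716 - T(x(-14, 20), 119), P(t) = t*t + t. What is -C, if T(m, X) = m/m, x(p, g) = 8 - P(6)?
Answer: -374715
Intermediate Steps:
P(t) = t + t² (P(t) = t² + t = t + t²)
x(p, g) = -34 (x(p, g) = 8 - 6*(1 + 6) = 8 - 6*7 = 8 - 1*42 = 8 - 42 = -34)
T(m, X) = 1
C = 374715 (C = 374716 - 1*1 = 374716 - 1 = 374715)
-C = -1*374715 = -374715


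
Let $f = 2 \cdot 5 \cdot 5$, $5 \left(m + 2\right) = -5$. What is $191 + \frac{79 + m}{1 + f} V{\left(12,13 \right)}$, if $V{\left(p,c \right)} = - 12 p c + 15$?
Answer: $- \frac{43797}{17} \approx -2576.3$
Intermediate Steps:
$m = -3$ ($m = -2 + \frac{1}{5} \left(-5\right) = -2 - 1 = -3$)
$f = 50$ ($f = 10 \cdot 5 = 50$)
$V{\left(p,c \right)} = 15 - 12 c p$ ($V{\left(p,c \right)} = - 12 c p + 15 = 15 - 12 c p$)
$191 + \frac{79 + m}{1 + f} V{\left(12,13 \right)} = 191 + \frac{79 - 3}{1 + 50} \left(15 - 156 \cdot 12\right) = 191 + \frac{76}{51} \left(15 - 1872\right) = 191 + 76 \cdot \frac{1}{51} \left(-1857\right) = 191 + \frac{76}{51} \left(-1857\right) = 191 - \frac{47044}{17} = - \frac{43797}{17}$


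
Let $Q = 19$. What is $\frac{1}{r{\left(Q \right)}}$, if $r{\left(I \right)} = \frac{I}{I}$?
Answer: $1$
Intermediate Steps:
$r{\left(I \right)} = 1$
$\frac{1}{r{\left(Q \right)}} = 1^{-1} = 1$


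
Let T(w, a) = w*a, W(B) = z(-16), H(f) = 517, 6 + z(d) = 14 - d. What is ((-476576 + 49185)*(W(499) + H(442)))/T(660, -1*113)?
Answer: 231218531/74580 ≈ 3100.3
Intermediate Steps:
z(d) = 8 - d (z(d) = -6 + (14 - d) = 8 - d)
W(B) = 24 (W(B) = 8 - 1*(-16) = 8 + 16 = 24)
T(w, a) = a*w
((-476576 + 49185)*(W(499) + H(442)))/T(660, -1*113) = ((-476576 + 49185)*(24 + 517))/((-1*113*660)) = (-427391*541)/((-113*660)) = -231218531/(-74580) = -231218531*(-1/74580) = 231218531/74580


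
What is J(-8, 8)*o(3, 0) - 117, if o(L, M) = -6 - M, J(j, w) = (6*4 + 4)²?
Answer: -4821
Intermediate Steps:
J(j, w) = 784 (J(j, w) = (24 + 4)² = 28² = 784)
J(-8, 8)*o(3, 0) - 117 = 784*(-6 - 1*0) - 117 = 784*(-6 + 0) - 117 = 784*(-6) - 117 = -4704 - 117 = -4821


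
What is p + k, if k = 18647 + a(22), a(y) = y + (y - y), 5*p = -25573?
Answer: 67772/5 ≈ 13554.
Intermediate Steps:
p = -25573/5 (p = (⅕)*(-25573) = -25573/5 ≈ -5114.6)
a(y) = y (a(y) = y + 0 = y)
k = 18669 (k = 18647 + 22 = 18669)
p + k = -25573/5 + 18669 = 67772/5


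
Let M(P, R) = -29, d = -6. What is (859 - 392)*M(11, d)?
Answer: -13543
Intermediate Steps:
(859 - 392)*M(11, d) = (859 - 392)*(-29) = 467*(-29) = -13543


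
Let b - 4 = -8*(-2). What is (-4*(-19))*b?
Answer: 1520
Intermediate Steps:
b = 20 (b = 4 - 8*(-2) = 4 + 16 = 20)
(-4*(-19))*b = -4*(-19)*20 = 76*20 = 1520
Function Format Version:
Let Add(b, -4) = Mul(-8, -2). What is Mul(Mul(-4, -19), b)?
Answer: 1520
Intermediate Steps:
b = 20 (b = Add(4, Mul(-8, -2)) = Add(4, 16) = 20)
Mul(Mul(-4, -19), b) = Mul(Mul(-4, -19), 20) = Mul(76, 20) = 1520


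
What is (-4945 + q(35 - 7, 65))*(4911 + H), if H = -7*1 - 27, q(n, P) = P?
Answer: -23799760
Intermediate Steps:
H = -34 (H = -7 - 27 = -34)
(-4945 + q(35 - 7, 65))*(4911 + H) = (-4945 + 65)*(4911 - 34) = -4880*4877 = -23799760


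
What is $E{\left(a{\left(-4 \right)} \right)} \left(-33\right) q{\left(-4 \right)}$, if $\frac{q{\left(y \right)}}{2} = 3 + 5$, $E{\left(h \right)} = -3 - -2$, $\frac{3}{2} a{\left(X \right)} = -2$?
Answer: $528$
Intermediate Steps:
$a{\left(X \right)} = - \frac{4}{3}$ ($a{\left(X \right)} = \frac{2}{3} \left(-2\right) = - \frac{4}{3}$)
$E{\left(h \right)} = -1$ ($E{\left(h \right)} = -3 + 2 = -1$)
$q{\left(y \right)} = 16$ ($q{\left(y \right)} = 2 \left(3 + 5\right) = 2 \cdot 8 = 16$)
$E{\left(a{\left(-4 \right)} \right)} \left(-33\right) q{\left(-4 \right)} = \left(-1\right) \left(-33\right) 16 = 33 \cdot 16 = 528$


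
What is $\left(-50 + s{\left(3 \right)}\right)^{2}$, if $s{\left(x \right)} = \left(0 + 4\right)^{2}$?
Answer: $1156$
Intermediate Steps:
$s{\left(x \right)} = 16$ ($s{\left(x \right)} = 4^{2} = 16$)
$\left(-50 + s{\left(3 \right)}\right)^{2} = \left(-50 + 16\right)^{2} = \left(-34\right)^{2} = 1156$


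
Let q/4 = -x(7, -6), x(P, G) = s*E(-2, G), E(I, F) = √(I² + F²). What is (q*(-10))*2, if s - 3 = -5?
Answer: -320*√10 ≈ -1011.9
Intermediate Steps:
s = -2 (s = 3 - 5 = -2)
E(I, F) = √(F² + I²)
x(P, G) = -2*√(4 + G²) (x(P, G) = -2*√(G² + (-2)²) = -2*√(G² + 4) = -2*√(4 + G²))
q = 16*√10 (q = 4*(-(-2)*√(4 + (-6)²)) = 4*(-(-2)*√(4 + 36)) = 4*(-(-2)*√40) = 4*(-(-2)*2*√10) = 4*(-(-4)*√10) = 4*(4*√10) = 16*√10 ≈ 50.596)
(q*(-10))*2 = ((16*√10)*(-10))*2 = -160*√10*2 = -320*√10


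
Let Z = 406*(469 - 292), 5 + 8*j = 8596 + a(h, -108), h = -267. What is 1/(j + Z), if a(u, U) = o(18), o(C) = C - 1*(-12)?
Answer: 8/583517 ≈ 1.3710e-5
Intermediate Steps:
o(C) = 12 + C (o(C) = C + 12 = 12 + C)
a(u, U) = 30 (a(u, U) = 12 + 18 = 30)
j = 8621/8 (j = -5/8 + (8596 + 30)/8 = -5/8 + (1/8)*8626 = -5/8 + 4313/4 = 8621/8 ≈ 1077.6)
Z = 71862 (Z = 406*177 = 71862)
1/(j + Z) = 1/(8621/8 + 71862) = 1/(583517/8) = 8/583517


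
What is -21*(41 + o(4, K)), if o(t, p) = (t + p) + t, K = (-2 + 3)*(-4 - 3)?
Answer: -882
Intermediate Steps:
K = -7 (K = 1*(-7) = -7)
o(t, p) = p + 2*t (o(t, p) = (p + t) + t = p + 2*t)
-21*(41 + o(4, K)) = -21*(41 + (-7 + 2*4)) = -21*(41 + (-7 + 8)) = -21*(41 + 1) = -21*42 = -882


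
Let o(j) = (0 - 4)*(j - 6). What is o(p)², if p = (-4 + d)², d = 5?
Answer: 400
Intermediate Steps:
p = 1 (p = (-4 + 5)² = 1² = 1)
o(j) = 24 - 4*j (o(j) = -4*(-6 + j) = 24 - 4*j)
o(p)² = (24 - 4*1)² = (24 - 4)² = 20² = 400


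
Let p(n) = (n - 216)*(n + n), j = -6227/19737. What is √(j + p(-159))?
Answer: √5161512833439/6579 ≈ 345.33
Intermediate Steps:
j = -6227/19737 (j = -6227*1/19737 = -6227/19737 ≈ -0.31550)
p(n) = 2*n*(-216 + n) (p(n) = (-216 + n)*(2*n) = 2*n*(-216 + n))
√(j + p(-159)) = √(-6227/19737 + 2*(-159)*(-216 - 159)) = √(-6227/19737 + 2*(-159)*(-375)) = √(-6227/19737 + 119250) = √(2353631023/19737) = √5161512833439/6579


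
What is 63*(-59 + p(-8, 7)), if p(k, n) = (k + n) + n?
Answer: -3339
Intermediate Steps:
p(k, n) = k + 2*n
63*(-59 + p(-8, 7)) = 63*(-59 + (-8 + 2*7)) = 63*(-59 + (-8 + 14)) = 63*(-59 + 6) = 63*(-53) = -3339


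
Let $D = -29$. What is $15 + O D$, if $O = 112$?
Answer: $-3233$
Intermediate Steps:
$15 + O D = 15 + 112 \left(-29\right) = 15 - 3248 = -3233$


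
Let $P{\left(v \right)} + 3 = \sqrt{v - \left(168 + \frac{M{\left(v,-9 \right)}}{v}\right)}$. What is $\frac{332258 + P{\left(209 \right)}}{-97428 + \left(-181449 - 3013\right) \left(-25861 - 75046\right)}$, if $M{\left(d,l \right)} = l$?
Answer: $\frac{30205}{1692128146} + \frac{\sqrt{1792802}}{3890202607654} \approx 1.7851 \cdot 10^{-5}$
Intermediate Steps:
$P{\left(v \right)} = -3 + \sqrt{-168 + v + \frac{9}{v}}$ ($P{\left(v \right)} = -3 + \sqrt{v - \left(168 - \frac{9}{v}\right)} = -3 + \sqrt{-168 + v + \frac{9}{v}}$)
$\frac{332258 + P{\left(209 \right)}}{-97428 + \left(-181449 - 3013\right) \left(-25861 - 75046\right)} = \frac{332258 - \left(3 - \sqrt{-168 + 209 + \frac{9}{209}}\right)}{-97428 + \left(-181449 - 3013\right) \left(-25861 - 75046\right)} = \frac{332258 - \left(3 - \sqrt{-168 + 209 + 9 \cdot \frac{1}{209}}\right)}{-97428 - -18613507034} = \frac{332258 - \left(3 - \sqrt{-168 + 209 + \frac{9}{209}}\right)}{-97428 + 18613507034} = \frac{332258 - \left(3 - \sqrt{\frac{8578}{209}}\right)}{18613409606} = \left(332258 - \left(3 - \frac{\sqrt{1792802}}{209}\right)\right) \frac{1}{18613409606} = \left(332255 + \frac{\sqrt{1792802}}{209}\right) \frac{1}{18613409606} = \frac{30205}{1692128146} + \frac{\sqrt{1792802}}{3890202607654}$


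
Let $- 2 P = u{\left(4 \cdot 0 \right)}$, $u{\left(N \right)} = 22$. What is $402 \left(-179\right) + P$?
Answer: $-71969$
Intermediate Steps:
$P = -11$ ($P = \left(- \frac{1}{2}\right) 22 = -11$)
$402 \left(-179\right) + P = 402 \left(-179\right) - 11 = -71958 - 11 = -71969$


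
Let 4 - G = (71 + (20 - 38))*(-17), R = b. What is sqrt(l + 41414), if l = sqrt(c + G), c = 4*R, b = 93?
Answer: sqrt(41414 + sqrt(1277)) ≈ 203.59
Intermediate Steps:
R = 93
G = 905 (G = 4 - (71 + (20 - 38))*(-17) = 4 - (71 - 18)*(-17) = 4 - 53*(-17) = 4 - 1*(-901) = 4 + 901 = 905)
c = 372 (c = 4*93 = 372)
l = sqrt(1277) (l = sqrt(372 + 905) = sqrt(1277) ≈ 35.735)
sqrt(l + 41414) = sqrt(sqrt(1277) + 41414) = sqrt(41414 + sqrt(1277))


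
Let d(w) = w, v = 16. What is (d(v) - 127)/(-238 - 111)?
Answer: 111/349 ≈ 0.31805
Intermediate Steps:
(d(v) - 127)/(-238 - 111) = (16 - 127)/(-238 - 111) = -111/(-349) = -111*(-1/349) = 111/349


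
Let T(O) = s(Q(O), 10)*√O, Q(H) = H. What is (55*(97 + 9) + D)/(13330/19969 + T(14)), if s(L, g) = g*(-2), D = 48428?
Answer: -722138088333/111644184635 - 21635972221938*√14/111644184635 ≈ -731.58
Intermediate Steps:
s(L, g) = -2*g
T(O) = -20*√O (T(O) = (-2*10)*√O = -20*√O)
(55*(97 + 9) + D)/(13330/19969 + T(14)) = (55*(97 + 9) + 48428)/(13330/19969 - 20*√14) = (55*106 + 48428)/(13330*(1/19969) - 20*√14) = (5830 + 48428)/(13330/19969 - 20*√14) = 54258/(13330/19969 - 20*√14)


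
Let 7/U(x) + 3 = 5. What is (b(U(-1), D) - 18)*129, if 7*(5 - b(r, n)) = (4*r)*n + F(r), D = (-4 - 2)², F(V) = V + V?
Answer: -11094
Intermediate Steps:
U(x) = 7/2 (U(x) = 7/(-3 + 5) = 7/2)
F(V) = 2*V
D = 36 (D = (-6)² = 36)
b(r, n) = 5 - 2*r/7 - 4*n*r/7 (b(r, n) = 5 - ((4*r)*n + 2*r)/7 = 5 - (4*n*r + 2*r)/7 = 5 - (2*r + 4*n*r)/7 = 5 + (-2*r/7 - 4*n*r/7) = 5 - 2*r/7 - 4*n*r/7)
(b(U(-1), D) - 18)*129 = ((5 - 2/7*7/2 - 4/7*36*7/2) - 18)*129 = ((5 - 1 - 72) - 18)*129 = (-68 - 18)*129 = -86*129 = -11094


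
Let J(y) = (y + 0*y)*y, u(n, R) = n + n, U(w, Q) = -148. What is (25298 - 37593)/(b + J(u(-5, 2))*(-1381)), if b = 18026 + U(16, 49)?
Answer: 12295/120222 ≈ 0.10227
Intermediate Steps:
u(n, R) = 2*n
J(y) = y**2 (J(y) = (y + 0)*y = y*y = y**2)
b = 17878 (b = 18026 - 148 = 17878)
(25298 - 37593)/(b + J(u(-5, 2))*(-1381)) = (25298 - 37593)/(17878 + (2*(-5))**2*(-1381)) = -12295/(17878 + (-10)**2*(-1381)) = -12295/(17878 + 100*(-1381)) = -12295/(17878 - 138100) = -12295/(-120222) = -12295*(-1/120222) = 12295/120222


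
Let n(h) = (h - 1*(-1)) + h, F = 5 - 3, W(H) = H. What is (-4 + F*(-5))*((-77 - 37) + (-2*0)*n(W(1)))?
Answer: 1596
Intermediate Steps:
F = 2
n(h) = 1 + 2*h (n(h) = (h + 1) + h = (1 + h) + h = 1 + 2*h)
(-4 + F*(-5))*((-77 - 37) + (-2*0)*n(W(1))) = (-4 + 2*(-5))*((-77 - 37) + (-2*0)*(1 + 2*1)) = (-4 - 10)*(-114 + 0*(1 + 2)) = -14*(-114 + 0*3) = -14*(-114 + 0) = -14*(-114) = 1596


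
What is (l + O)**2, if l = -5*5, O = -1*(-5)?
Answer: 400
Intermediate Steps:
O = 5
l = -25
(l + O)**2 = (-25 + 5)**2 = (-20)**2 = 400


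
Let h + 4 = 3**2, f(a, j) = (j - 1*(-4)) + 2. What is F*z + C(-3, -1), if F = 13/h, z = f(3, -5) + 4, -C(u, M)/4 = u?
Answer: 25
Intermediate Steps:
C(u, M) = -4*u
f(a, j) = 6 + j (f(a, j) = (j + 4) + 2 = (4 + j) + 2 = 6 + j)
h = 5 (h = -4 + 3**2 = -4 + 9 = 5)
z = 5 (z = (6 - 5) + 4 = 1 + 4 = 5)
F = 13/5 ≈ 2.6000
F*z + C(-3, -1) = (13/5)*5 - 4*(-3) = 13 + 12 = 25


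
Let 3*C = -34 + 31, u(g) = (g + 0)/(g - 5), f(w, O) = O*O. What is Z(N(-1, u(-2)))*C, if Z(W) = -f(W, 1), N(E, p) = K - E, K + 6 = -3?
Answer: 1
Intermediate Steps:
K = -9 (K = -6 - 3 = -9)
f(w, O) = O²
u(g) = g/(-5 + g)
N(E, p) = -9 - E
C = -1 (C = (-34 + 31)/3 = (⅓)*(-3) = -1)
Z(W) = -1 (Z(W) = -1*1² = -1*1 = -1)
Z(N(-1, u(-2)))*C = -1*(-1) = 1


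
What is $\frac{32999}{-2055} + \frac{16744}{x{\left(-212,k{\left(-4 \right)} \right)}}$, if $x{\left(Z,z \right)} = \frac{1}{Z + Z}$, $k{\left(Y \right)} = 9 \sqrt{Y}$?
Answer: $- \frac{14589415079}{2055} \approx -7.0995 \cdot 10^{6}$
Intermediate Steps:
$x{\left(Z,z \right)} = \frac{1}{2 Z}$
$\frac{32999}{-2055} + \frac{16744}{x{\left(-212,k{\left(-4 \right)} \right)}} = \frac{32999}{-2055} + \frac{16744}{\frac{1}{2} \frac{1}{-212}} = 32999 \left(- \frac{1}{2055}\right) + \frac{16744}{\frac{1}{2} \left(- \frac{1}{212}\right)} = - \frac{32999}{2055} + \frac{16744}{- \frac{1}{424}} = - \frac{32999}{2055} + 16744 \left(-424\right) = - \frac{32999}{2055} - 7099456 = - \frac{14589415079}{2055}$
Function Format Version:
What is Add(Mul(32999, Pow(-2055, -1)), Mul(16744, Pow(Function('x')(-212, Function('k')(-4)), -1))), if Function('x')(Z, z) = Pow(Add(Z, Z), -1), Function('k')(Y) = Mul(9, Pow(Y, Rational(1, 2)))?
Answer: Rational(-14589415079, 2055) ≈ -7.0995e+6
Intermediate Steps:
Function('x')(Z, z) = Mul(Rational(1, 2), Pow(Z, -1)) (Function('x')(Z, z) = Pow(Mul(2, Z), -1) = Mul(Rational(1, 2), Pow(Z, -1)))
Add(Mul(32999, Pow(-2055, -1)), Mul(16744, Pow(Function('x')(-212, Function('k')(-4)), -1))) = Add(Mul(32999, Pow(-2055, -1)), Mul(16744, Pow(Mul(Rational(1, 2), Pow(-212, -1)), -1))) = Add(Mul(32999, Rational(-1, 2055)), Mul(16744, Pow(Mul(Rational(1, 2), Rational(-1, 212)), -1))) = Add(Rational(-32999, 2055), Mul(16744, Pow(Rational(-1, 424), -1))) = Add(Rational(-32999, 2055), Mul(16744, -424)) = Add(Rational(-32999, 2055), -7099456) = Rational(-14589415079, 2055)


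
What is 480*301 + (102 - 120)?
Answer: 144462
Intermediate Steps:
480*301 + (102 - 120) = 144480 - 18 = 144462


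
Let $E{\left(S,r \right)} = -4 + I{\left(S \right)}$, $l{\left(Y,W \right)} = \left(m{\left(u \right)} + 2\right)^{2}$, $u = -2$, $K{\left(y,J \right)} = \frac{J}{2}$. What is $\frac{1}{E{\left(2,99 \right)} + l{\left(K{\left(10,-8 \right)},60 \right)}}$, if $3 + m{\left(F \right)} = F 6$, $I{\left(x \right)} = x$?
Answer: $\frac{1}{167} \approx 0.005988$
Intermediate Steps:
$K{\left(y,J \right)} = \frac{J}{2}$ ($K{\left(y,J \right)} = J \frac{1}{2} = \frac{J}{2}$)
$m{\left(F \right)} = -3 + 6 F$ ($m{\left(F \right)} = -3 + F 6 = -3 + 6 F$)
$l{\left(Y,W \right)} = 169$ ($l{\left(Y,W \right)} = \left(\left(-3 + 6 \left(-2\right)\right) + 2\right)^{2} = \left(\left(-3 - 12\right) + 2\right)^{2} = \left(-15 + 2\right)^{2} = \left(-13\right)^{2} = 169$)
$E{\left(S,r \right)} = -4 + S$
$\frac{1}{E{\left(2,99 \right)} + l{\left(K{\left(10,-8 \right)},60 \right)}} = \frac{1}{\left(-4 + 2\right) + 169} = \frac{1}{-2 + 169} = \frac{1}{167}$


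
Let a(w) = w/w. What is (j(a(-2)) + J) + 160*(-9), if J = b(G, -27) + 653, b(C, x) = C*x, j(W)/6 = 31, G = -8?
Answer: -385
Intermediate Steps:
a(w) = 1
j(W) = 186 (j(W) = 6*31 = 186)
J = 869 (J = -8*(-27) + 653 = 216 + 653 = 869)
(j(a(-2)) + J) + 160*(-9) = (186 + 869) + 160*(-9) = 1055 - 1440 = -385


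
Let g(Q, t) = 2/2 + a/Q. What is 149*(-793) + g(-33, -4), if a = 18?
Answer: -1299722/11 ≈ -1.1816e+5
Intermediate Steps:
g(Q, t) = 1 + 18/Q (g(Q, t) = 2/2 + 18/Q = 2*(½) + 18/Q = 1 + 18/Q)
149*(-793) + g(-33, -4) = 149*(-793) + (18 - 33)/(-33) = -118157 - 1/33*(-15) = -118157 + 5/11 = -1299722/11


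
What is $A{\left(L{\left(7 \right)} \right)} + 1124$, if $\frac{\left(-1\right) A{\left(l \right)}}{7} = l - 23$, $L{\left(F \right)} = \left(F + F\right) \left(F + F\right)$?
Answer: $-87$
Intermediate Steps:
$L{\left(F \right)} = 4 F^{2}$ ($L{\left(F \right)} = 2 F 2 F = 4 F^{2}$)
$A{\left(l \right)} = 161 - 7 l$ ($A{\left(l \right)} = - 7 \left(l - 23\right) = - 7 \left(-23 + l\right) = 161 - 7 l$)
$A{\left(L{\left(7 \right)} \right)} + 1124 = \left(161 - 7 \cdot 4 \cdot 7^{2}\right) + 1124 = \left(161 - 7 \cdot 4 \cdot 49\right) + 1124 = \left(161 - 1372\right) + 1124 = -1211 + 1124 = -87$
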